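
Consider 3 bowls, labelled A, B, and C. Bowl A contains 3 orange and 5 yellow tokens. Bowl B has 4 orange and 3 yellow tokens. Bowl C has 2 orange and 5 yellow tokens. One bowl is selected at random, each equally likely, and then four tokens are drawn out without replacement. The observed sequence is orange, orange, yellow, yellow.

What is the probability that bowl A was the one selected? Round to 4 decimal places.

0.3488

The likelihood of the observed sequence under each hypothesis: P(data | bowl A) = (3/8)(2/7)(5/6)(4/5) = 1/14; P(data | bowl B) = (4/7)(3/6)(3/5)(2/4) = 3/35; P(data | bowl C) = (2/7)(1/6)(5/5)(4/4) = 1/21.
Weighting by the prior gives 1/3 · 1/14 = 1/42, 1/3 · 3/35 = 1/35, 1/3 · 1/21 = 1/63; with total 43/630.
Therefore the posterior P(bowl A | data) = (1/42) / (43/630) = 15/43.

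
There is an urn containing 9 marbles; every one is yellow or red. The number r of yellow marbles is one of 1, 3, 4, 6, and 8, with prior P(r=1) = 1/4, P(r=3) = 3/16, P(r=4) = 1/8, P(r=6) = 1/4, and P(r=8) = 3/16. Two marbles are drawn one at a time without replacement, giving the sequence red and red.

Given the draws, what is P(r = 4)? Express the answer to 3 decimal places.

For each hypothesis, P(data | H) works out to: P(data | r = 1) = (8/9)(7/8) = 7/9; P(data | r = 3) = (6/9)(5/8) = 5/12; P(data | r = 4) = (5/9)(4/8) = 5/18; P(data | r = 6) = (3/9)(2/8) = 1/12; P(data | r = 8) = (1/9)(0/8) = 0.
Weighting by the prior gives 1/4 · 7/9 = 7/36, 3/16 · 5/12 = 5/64, 1/8 · 5/18 = 5/144, 1/4 · 1/12 = 1/48, 3/16 · 0 = 0; summing to 21/64.
Hence P(r = 4 | data) = (5/144) / (21/64) = 20/189.

0.106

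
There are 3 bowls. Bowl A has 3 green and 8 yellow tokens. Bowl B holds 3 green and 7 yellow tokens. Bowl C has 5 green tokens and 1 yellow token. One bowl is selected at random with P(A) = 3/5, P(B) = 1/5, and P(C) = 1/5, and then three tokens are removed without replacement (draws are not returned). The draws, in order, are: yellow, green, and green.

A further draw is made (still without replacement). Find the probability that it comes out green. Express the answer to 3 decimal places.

Compute the likelihood of the observed sequence for each case: P(data | bowl A) = (8/11)(3/10)(2/9) = 0.048485; P(data | bowl B) = (7/10)(3/9)(2/8) = 0.058333; P(data | bowl C) = (1/6)(5/5)(4/4) = 0.16667.
The prior-weighted likelihoods are 3/5 · 0.048485 = 0.029091, 1/5 · 0.058333 = 0.011667, 1/5 · 0.16667 = 0.033333; these sum to 0.074091.
Normalising, the posterior is P(bowl A | data) = 0.39264, P(bowl B | data) = 0.15746, P(bowl C | data) = 0.4499.
Averaging over the posterior, P(green next | data) = (1/8)(0.39264) + (1/7)(0.15746) + (1)(0.4499) = 0.52147.

0.521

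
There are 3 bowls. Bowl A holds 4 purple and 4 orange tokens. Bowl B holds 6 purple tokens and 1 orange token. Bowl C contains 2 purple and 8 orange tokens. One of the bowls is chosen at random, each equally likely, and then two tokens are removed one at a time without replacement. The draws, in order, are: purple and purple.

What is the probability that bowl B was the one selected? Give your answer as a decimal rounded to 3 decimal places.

0.751

The likelihood of the observed sequence under each hypothesis: P(data | bowl A) = (4/8)(3/7) = 0.21429; P(data | bowl B) = (6/7)(5/6) = 0.71429; P(data | bowl C) = (2/10)(1/9) = 0.022222.
The prior-weighted likelihoods are 1/3 · 0.21429 = 0.071429, 1/3 · 0.71429 = 0.2381, 1/3 · 0.022222 = 0.0074074; with total 0.31693.
Hence P(bowl B | data) = (0.2381) / (0.31693) = 0.75125.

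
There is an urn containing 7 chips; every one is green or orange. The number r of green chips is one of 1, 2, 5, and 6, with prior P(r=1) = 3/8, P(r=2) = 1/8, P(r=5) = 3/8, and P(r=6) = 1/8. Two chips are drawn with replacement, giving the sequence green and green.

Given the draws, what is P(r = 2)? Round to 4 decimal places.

Under each hypothesis, the probability of the observed sequence is: P(data | r = 1) = (1/7)(1/7) = 1/49; P(data | r = 2) = (2/7)(2/7) = 4/49; P(data | r = 5) = (5/7)(5/7) = 25/49; P(data | r = 6) = (6/7)(6/7) = 36/49.
The prior-weighted likelihoods are 3/8 · 1/49 = 3/392, 1/8 · 4/49 = 1/98, 3/8 · 25/49 = 75/392, 1/8 · 36/49 = 9/98; these sum to 59/196.
By Bayes' rule, P(r = 2 | data) = (1/98) / (59/196) = 2/59.

0.0339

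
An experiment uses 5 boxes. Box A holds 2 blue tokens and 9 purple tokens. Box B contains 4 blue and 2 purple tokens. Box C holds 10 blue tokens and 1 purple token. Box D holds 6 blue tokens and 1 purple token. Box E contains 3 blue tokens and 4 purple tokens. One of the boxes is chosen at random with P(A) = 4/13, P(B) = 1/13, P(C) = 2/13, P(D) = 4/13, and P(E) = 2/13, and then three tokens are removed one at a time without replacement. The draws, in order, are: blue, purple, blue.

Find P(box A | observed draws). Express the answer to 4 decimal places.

Under each hypothesis, the probability of the observed sequence is: P(data | box A) = (2/11)(9/10)(1/9) = 1/55; P(data | box B) = (4/6)(2/5)(3/4) = 1/5; P(data | box C) = (10/11)(1/10)(9/9) = 1/11; P(data | box D) = (6/7)(1/6)(5/5) = 1/7; P(data | box E) = (3/7)(4/6)(2/5) = 4/35.
The prior-weighted likelihoods are 4/13 · 1/55 = 4/715, 1/13 · 1/5 = 1/65, 2/13 · 1/11 = 2/143, 4/13 · 1/7 = 4/91, 2/13 · 4/35 = 8/455; with total 69/715.
Hence P(box A | data) = (4/715) / (69/715) = 4/69.

0.0580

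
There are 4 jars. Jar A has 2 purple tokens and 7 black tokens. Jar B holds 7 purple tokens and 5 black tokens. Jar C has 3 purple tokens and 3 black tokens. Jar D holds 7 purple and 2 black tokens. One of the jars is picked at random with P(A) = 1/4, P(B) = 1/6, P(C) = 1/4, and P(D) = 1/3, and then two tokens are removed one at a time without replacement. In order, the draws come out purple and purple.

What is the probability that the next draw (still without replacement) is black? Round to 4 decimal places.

0.4156

Under each hypothesis, the probability of the observed sequence is: P(data | jar A) = (2/9)(1/8) = 0.027778; P(data | jar B) = (7/12)(6/11) = 0.31818; P(data | jar C) = (3/6)(2/5) = 0.2; P(data | jar D) = (7/9)(6/8) = 0.58333.
Multiplying each by its prior: 1/4 · 0.027778 = 0.0069444, 1/6 · 0.31818 = 0.05303, 1/4 · 0.2 = 0.05, 1/3 · 0.58333 = 0.19444; these sum to 0.30442.
The posterior is then P(jar A | data) = 0.022812, P(jar B | data) = 0.1742, P(jar C | data) = 0.16425, P(jar D | data) = 0.63874.
So P(black next | data) = Σ P(black next | H) P(H | data) = (1)(0.022812) + (1/2)(0.1742) + (3/4)(0.16425) + (2/7)(0.63874) = 0.4156.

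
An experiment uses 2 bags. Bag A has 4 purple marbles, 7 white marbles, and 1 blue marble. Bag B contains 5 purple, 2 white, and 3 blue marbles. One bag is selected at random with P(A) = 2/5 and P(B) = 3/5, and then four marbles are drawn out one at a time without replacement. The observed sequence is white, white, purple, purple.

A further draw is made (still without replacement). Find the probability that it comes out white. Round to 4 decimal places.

0.4880

Under each hypothesis, the probability of the observed sequence is: P(data | bag A) = (7/12)(6/11)(4/10)(3/9) = 0.042424; P(data | bag B) = (2/10)(1/9)(5/8)(4/7) = 0.0079365.
Multiplying each by its prior: 2/5 · 0.042424 = 0.01697, 3/5 · 0.0079365 = 0.0047619; summing to 0.021732.
The posterior is then P(bag A | data) = 0.78088, P(bag B | data) = 0.21912.
The predictive probability is P(white next | data) = (5/8)(0.78088) + (0)(0.21912) = 0.48805.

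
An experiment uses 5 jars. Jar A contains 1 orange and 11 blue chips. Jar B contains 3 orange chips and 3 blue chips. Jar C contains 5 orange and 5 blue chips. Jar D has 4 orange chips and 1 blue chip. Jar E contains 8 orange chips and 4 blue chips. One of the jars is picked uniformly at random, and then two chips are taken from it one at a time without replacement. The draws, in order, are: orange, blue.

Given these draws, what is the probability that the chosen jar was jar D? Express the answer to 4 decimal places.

0.1812

Compute the likelihood of the observed sequence for each case: P(data | jar A) = (1/12)(11/11) = 0.083333; P(data | jar B) = (3/6)(3/5) = 0.3; P(data | jar C) = (5/10)(5/9) = 0.27778; P(data | jar D) = (4/5)(1/4) = 0.2; P(data | jar E) = (8/12)(4/11) = 0.24242.
Multiplying each by its prior: 1/5 · 0.083333 = 0.016667, 1/5 · 0.3 = 0.06, 1/5 · 0.27778 = 0.055556, 1/5 · 0.2 = 0.04, 1/5 · 0.24242 = 0.048485; with total 0.22071.
By Bayes' rule, P(jar D | data) = (0.04) / (0.22071) = 0.18124.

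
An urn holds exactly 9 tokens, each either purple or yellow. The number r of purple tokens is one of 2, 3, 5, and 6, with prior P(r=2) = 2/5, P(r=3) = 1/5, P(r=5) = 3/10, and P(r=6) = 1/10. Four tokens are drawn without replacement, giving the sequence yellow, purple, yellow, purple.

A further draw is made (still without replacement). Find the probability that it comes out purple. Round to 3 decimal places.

The likelihood of the observed sequence under each hypothesis: P(data | r = 2) = (7/9)(2/8)(6/7)(1/6) = 1/36; P(data | r = 3) = (6/9)(3/8)(5/7)(2/6) = 5/84; P(data | r = 5) = (4/9)(5/8)(3/7)(4/6) = 5/63; P(data | r = 6) = (3/9)(6/8)(2/7)(5/6) = 5/84.
Weighting by the prior gives 2/5 · 1/36 = 1/90, 1/5 · 5/84 = 1/84, 3/10 · 5/63 = 1/42, 1/10 · 5/84 = 1/168; with total 19/360.
Normalising, the posterior is P(r = 2 | data) = 4/19, P(r = 3 | data) = 30/133, P(r = 5 | data) = 60/133, P(r = 6 | data) = 15/133.
The predictive probability is P(purple next | data) = (0)(4/19) + (1/5)(30/133) + (3/5)(60/133) + (4/5)(15/133) = 54/133.

0.406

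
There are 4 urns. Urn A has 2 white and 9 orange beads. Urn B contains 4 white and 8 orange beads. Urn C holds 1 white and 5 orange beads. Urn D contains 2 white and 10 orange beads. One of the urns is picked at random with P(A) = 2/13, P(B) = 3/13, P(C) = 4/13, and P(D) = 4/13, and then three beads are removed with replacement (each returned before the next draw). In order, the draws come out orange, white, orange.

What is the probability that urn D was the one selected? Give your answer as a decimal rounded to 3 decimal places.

0.287

Compute the likelihood of the observed sequence for each case: P(data | urn A) = (9/11)(2/11)(9/11) = 0.12171; P(data | urn B) = (8/12)(4/12)(8/12) = 0.14815; P(data | urn C) = (5/6)(1/6)(5/6) = 0.11574; P(data | urn D) = (10/12)(2/12)(10/12) = 0.11574.
Multiplying each by its prior: 2/13 · 0.12171 = 0.018725, 3/13 · 0.14815 = 0.034188, 4/13 · 0.11574 = 0.035613, 4/13 · 0.11574 = 0.035613; with total 0.12414.
Hence P(urn D | data) = (0.035613) / (0.12414) = 0.28688.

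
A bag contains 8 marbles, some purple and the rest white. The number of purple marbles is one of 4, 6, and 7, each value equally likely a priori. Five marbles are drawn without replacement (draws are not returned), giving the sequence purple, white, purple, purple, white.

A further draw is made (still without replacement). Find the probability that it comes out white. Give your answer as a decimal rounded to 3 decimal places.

The likelihood of the observed sequence under each hypothesis: P(data | r = 4) = (4/8)(4/7)(3/6)(2/5)(3/4) = 3/70; P(data | r = 6) = (6/8)(2/7)(5/6)(4/5)(1/4) = 1/28; P(data | r = 7) = (7/8)(1/7)(6/6)(5/5)(0/4) = 0.
Multiplying each by its prior: 1/3 · 3/70 = 1/70, 1/3 · 1/28 = 1/84, 1/3 · 0 = 0; with total 11/420.
The posterior is then P(r = 4 | data) = 6/11, P(r = 6 | data) = 5/11, P(r = 7 | data) = 0.
The predictive probability is P(white next | data) = (2/3)(6/11) + (0)(5/11) = 4/11.

0.364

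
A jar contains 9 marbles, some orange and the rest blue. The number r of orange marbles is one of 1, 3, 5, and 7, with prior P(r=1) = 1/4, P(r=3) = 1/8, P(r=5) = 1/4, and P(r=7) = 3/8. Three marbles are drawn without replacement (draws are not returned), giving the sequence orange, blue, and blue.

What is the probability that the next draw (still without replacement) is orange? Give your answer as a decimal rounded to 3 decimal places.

0.418

Compute the likelihood of the observed sequence for each case: P(data | r = 1) = (1/9)(8/8)(7/7) = 1/9; P(data | r = 3) = (3/9)(6/8)(5/7) = 5/28; P(data | r = 5) = (5/9)(4/8)(3/7) = 5/42; P(data | r = 7) = (7/9)(2/8)(1/7) = 1/36.
Multiplying each by its prior: 1/4 · 1/9 = 1/36, 1/8 · 5/28 = 5/224, 1/4 · 5/42 = 5/168, 3/8 · 1/36 = 1/96; these sum to 13/144.
Dividing through by the total gives posterior P(r = 1 | data) = 4/13, P(r = 3 | data) = 45/182, P(r = 5 | data) = 30/91, P(r = 7 | data) = 3/26.
Averaging over the posterior, P(orange next | data) = (0)(4/13) + (1/3)(45/182) + (2/3)(30/91) + (1)(3/26) = 38/91.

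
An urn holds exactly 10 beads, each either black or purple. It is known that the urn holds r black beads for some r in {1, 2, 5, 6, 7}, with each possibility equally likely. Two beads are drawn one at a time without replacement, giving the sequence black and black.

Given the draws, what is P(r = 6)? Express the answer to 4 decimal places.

Compute the likelihood of the observed sequence for each case: P(data | r = 1) = (1/10)(0/9) = 0; P(data | r = 2) = (2/10)(1/9) = 1/45; P(data | r = 5) = (5/10)(4/9) = 2/9; P(data | r = 6) = (6/10)(5/9) = 1/3; P(data | r = 7) = (7/10)(6/9) = 7/15.
Multiplying each by its prior: 1/5 · 0 = 0, 1/5 · 1/45 = 1/225, 1/5 · 2/9 = 2/45, 1/5 · 1/3 = 1/15, 1/5 · 7/15 = 7/75; summing to 47/225.
Therefore the posterior P(r = 6 | data) = (1/15) / (47/225) = 15/47.

0.3191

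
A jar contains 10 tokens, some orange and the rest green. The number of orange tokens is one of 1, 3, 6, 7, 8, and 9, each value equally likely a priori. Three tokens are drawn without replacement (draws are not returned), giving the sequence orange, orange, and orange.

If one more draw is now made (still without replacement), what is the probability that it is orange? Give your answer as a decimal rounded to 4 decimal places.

The likelihood of the observed sequence under each hypothesis: P(data | r = 1) = (1/10)(0/9) = 0; P(data | r = 3) = (3/10)(2/9)(1/8) = 1/120; P(data | r = 6) = (6/10)(5/9)(4/8) = 1/6; P(data | r = 7) = (7/10)(6/9)(5/8) = 7/24; P(data | r = 8) = (8/10)(7/9)(6/8) = 7/15; P(data | r = 9) = (9/10)(8/9)(7/8) = 7/10.
Multiplying each by its prior: 1/6 · 0 = 0, 1/6 · 1/120 = 1/720, 1/6 · 1/6 = 1/36, 1/6 · 7/24 = 7/144, 1/6 · 7/15 = 7/90, 1/6 · 7/10 = 7/60; summing to 49/180.
Dividing through by the total gives posterior P(r = 1 | data) = 0, P(r = 3 | data) = 1/196, P(r = 6 | data) = 5/49, P(r = 7 | data) = 5/28, P(r = 8 | data) = 2/7, P(r = 9 | data) = 3/7.
So P(orange next | data) = Σ P(orange next | H) P(H | data) = (0)(1/196) + (3/7)(5/49) + (4/7)(5/28) + (5/7)(2/7) + (6/7)(3/7) = 246/343.

0.7172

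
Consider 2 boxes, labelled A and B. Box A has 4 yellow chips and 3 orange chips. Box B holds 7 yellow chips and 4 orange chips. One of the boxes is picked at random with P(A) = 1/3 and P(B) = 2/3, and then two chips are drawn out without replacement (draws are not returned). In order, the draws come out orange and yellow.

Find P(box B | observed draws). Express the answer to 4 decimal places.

0.6405

For each hypothesis, P(data | H) works out to: P(data | box A) = (3/7)(4/6) = 2/7; P(data | box B) = (4/11)(7/10) = 14/55.
The prior-weighted likelihoods are 1/3 · 2/7 = 2/21, 2/3 · 14/55 = 28/165; with total 102/385.
Hence P(box B | data) = (28/165) / (102/385) = 98/153.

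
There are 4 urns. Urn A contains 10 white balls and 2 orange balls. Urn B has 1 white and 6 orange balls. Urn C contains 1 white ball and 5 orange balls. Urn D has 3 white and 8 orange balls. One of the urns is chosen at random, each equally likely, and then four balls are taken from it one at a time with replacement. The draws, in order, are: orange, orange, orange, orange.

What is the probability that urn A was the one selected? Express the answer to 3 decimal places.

Compute the likelihood of the observed sequence for each case: P(data | urn A) = (2/12)(2/12)(2/12)(2/12) = 0.0007716; P(data | urn B) = (6/7)(6/7)(6/7)(6/7) = 0.53978; P(data | urn C) = (5/6)(5/6)(5/6)(5/6) = 0.48225; P(data | urn D) = (8/11)(8/11)(8/11)(8/11) = 0.27976.
Multiplying each by its prior: 1/4 · 0.0007716 = 0.0001929, 1/4 · 0.53978 = 0.13494, 1/4 · 0.48225 = 0.12056, 1/4 · 0.27976 = 0.069941; these sum to 0.32564.
So P(urn A | data) = (0.0001929) / (0.32564) = 0.00059237.

0.001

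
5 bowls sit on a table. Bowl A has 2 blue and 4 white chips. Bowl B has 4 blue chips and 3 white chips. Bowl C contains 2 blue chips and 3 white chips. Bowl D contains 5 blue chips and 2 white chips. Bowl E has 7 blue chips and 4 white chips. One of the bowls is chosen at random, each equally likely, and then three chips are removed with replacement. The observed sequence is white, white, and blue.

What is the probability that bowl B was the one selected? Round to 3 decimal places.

Under each hypothesis, the probability of the observed sequence is: P(data | bowl A) = (4/6)(4/6)(2/6) = 0.14815; P(data | bowl B) = (3/7)(3/7)(4/7) = 0.10496; P(data | bowl C) = (3/5)(3/5)(2/5) = 0.144; P(data | bowl D) = (2/7)(2/7)(5/7) = 0.058309; P(data | bowl E) = (4/11)(4/11)(7/11) = 0.084147.
Multiplying each by its prior: 1/5 · 0.14815 = 0.02963, 1/5 · 0.10496 = 0.020991, 1/5 · 0.144 = 0.0288, 1/5 · 0.058309 = 0.011662, 1/5 · 0.084147 = 0.016829; these sum to 0.10791.
By Bayes' rule, P(bowl B | data) = (0.020991) / (0.10791) = 0.19452.

0.195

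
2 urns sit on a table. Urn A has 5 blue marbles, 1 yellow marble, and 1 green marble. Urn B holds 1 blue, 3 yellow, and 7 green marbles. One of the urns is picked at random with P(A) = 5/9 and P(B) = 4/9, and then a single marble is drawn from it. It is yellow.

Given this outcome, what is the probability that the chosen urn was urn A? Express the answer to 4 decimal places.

Compute the likelihood of this draw for each case: P(data | urn A) = (1/7) = 1/7; P(data | urn B) = (3/11) = 3/11.
Multiplying each by its prior: 5/9 · 1/7 = 5/63, 4/9 · 3/11 = 4/33; these sum to 139/693.
By Bayes' rule, P(urn A | data) = (5/63) / (139/693) = 55/139.

0.3957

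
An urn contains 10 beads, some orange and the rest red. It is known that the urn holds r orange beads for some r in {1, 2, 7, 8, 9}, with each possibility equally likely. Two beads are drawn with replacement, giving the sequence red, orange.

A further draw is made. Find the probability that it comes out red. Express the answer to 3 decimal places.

Under each hypothesis, the probability of the observed sequence is: P(data | r = 1) = (9/10)(1/10) = 9/100; P(data | r = 2) = (8/10)(2/10) = 4/25; P(data | r = 7) = (3/10)(7/10) = 21/100; P(data | r = 8) = (2/10)(8/10) = 4/25; P(data | r = 9) = (1/10)(9/10) = 9/100.
Multiplying each by its prior: 1/5 · 9/100 = 9/500, 1/5 · 4/25 = 4/125, 1/5 · 21/100 = 21/500, 1/5 · 4/25 = 4/125, 1/5 · 9/100 = 9/500; summing to 71/500.
The posterior is then P(r = 1 | data) = 9/71, P(r = 2 | data) = 16/71, P(r = 7 | data) = 21/71, P(r = 8 | data) = 16/71, P(r = 9 | data) = 9/71.
The predictive probability is P(red next | data) = (9/10)(9/71) + (4/5)(16/71) + (3/10)(21/71) + (1/5)(16/71) + (1/10)(9/71) = 313/710.

0.441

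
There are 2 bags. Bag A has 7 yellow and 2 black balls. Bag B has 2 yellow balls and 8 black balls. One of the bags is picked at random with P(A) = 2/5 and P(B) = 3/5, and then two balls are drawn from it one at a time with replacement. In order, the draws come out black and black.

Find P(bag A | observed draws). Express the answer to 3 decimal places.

The likelihood of the observed sequence under each hypothesis: P(data | bag A) = (2/9)(2/9) = 0.049383; P(data | bag B) = (8/10)(8/10) = 0.64.
Weighting by the prior gives 2/5 · 0.049383 = 0.019753, 3/5 · 0.64 = 0.384; summing to 0.40375.
Hence P(bag A | data) = (0.019753) / (0.40375) = 0.048924.

0.049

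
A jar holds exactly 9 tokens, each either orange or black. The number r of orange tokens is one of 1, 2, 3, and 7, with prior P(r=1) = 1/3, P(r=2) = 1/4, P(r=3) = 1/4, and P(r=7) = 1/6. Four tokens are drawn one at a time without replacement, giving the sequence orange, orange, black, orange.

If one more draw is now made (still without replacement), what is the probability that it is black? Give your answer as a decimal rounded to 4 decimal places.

0.2911

The likelihood of the observed sequence under each hypothesis: P(data | r = 1) = (1/9)(0/8) = 0; P(data | r = 2) = (2/9)(1/8)(7/7)(0/6) = 0; P(data | r = 3) = (3/9)(2/8)(6/7)(1/6) = 0.011905; P(data | r = 7) = (7/9)(6/8)(2/7)(5/6) = 0.13889.
The prior-weighted likelihoods are 1/3 · 0 = 0, 1/4 · 0 = 0, 1/4 · 0.011905 = 0.0029762, 1/6 · 0.13889 = 0.023148; with total 0.026124.
Normalising, the posterior is P(r = 1 | data) = 0, P(r = 2 | data) = 0, P(r = 3 | data) = 0.11392, P(r = 7 | data) = 0.88608.
The predictive probability is P(black next | data) = (1)(0.11392) + (1/5)(0.88608) = 0.29114.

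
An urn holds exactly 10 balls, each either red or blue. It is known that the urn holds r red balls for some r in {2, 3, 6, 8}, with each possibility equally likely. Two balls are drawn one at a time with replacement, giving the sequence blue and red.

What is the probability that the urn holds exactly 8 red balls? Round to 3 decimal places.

Compute the likelihood of the observed sequence for each case: P(data | r = 2) = (8/10)(2/10) = 4/25; P(data | r = 3) = (7/10)(3/10) = 21/100; P(data | r = 6) = (4/10)(6/10) = 6/25; P(data | r = 8) = (2/10)(8/10) = 4/25.
Multiplying each by its prior: 1/4 · 4/25 = 1/25, 1/4 · 21/100 = 21/400, 1/4 · 6/25 = 3/50, 1/4 · 4/25 = 1/25; summing to 77/400.
So P(r = 8 | data) = (1/25) / (77/400) = 16/77.

0.208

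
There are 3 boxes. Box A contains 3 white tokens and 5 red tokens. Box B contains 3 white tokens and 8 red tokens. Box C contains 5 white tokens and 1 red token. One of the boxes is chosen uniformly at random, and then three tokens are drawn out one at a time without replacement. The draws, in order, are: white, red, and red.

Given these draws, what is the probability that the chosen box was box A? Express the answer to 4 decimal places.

0.5127

The likelihood of the observed sequence under each hypothesis: P(data | box A) = (3/8)(5/7)(4/6) = 0.17857; P(data | box B) = (3/11)(8/10)(7/9) = 0.1697; P(data | box C) = (5/6)(1/5)(0/4) = 0.
The prior-weighted likelihoods are 1/3 · 0.17857 = 0.059524, 1/3 · 0.1697 = 0.056566, 1/3 · 0 = 0; with total 0.11609.
So P(box A | data) = (0.059524) / (0.11609) = 0.51274.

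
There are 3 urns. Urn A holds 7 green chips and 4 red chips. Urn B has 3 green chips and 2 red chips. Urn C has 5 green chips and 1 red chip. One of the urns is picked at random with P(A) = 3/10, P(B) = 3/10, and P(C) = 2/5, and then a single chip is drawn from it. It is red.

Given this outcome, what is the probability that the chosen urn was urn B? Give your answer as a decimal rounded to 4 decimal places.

0.4057

Under each hypothesis, the probability of this draw is: P(data | urn A) = (4/11) = 4/11; P(data | urn B) = (2/5) = 2/5; P(data | urn C) = (1/6) = 1/6.
Multiplying each by its prior: 3/10 · 4/11 = 6/55, 3/10 · 2/5 = 3/25, 2/5 · 1/6 = 1/15; summing to 244/825.
Hence P(urn B | data) = (3/25) / (244/825) = 99/244.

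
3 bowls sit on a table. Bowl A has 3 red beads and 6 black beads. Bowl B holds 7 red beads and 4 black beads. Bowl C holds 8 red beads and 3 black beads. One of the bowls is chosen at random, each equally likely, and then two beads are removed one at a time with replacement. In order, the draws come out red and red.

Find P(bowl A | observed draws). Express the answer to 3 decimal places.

0.106

Compute the likelihood of the observed sequence for each case: P(data | bowl A) = (3/9)(3/9) = 0.11111; P(data | bowl B) = (7/11)(7/11) = 0.40496; P(data | bowl C) = (8/11)(8/11) = 0.52893.
Weighting by the prior gives 1/3 · 0.11111 = 0.037037, 1/3 · 0.40496 = 0.13499, 1/3 · 0.52893 = 0.17631; summing to 0.34833.
By Bayes' rule, P(bowl A | data) = (0.037037) / (0.34833) = 0.10633.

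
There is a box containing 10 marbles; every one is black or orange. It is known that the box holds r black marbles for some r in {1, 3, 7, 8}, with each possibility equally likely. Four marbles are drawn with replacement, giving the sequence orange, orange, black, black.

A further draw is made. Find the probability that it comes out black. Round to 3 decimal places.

0.536

Compute the likelihood of the observed sequence for each case: P(data | r = 1) = (9/10)(9/10)(1/10)(1/10) = 0.0081; P(data | r = 3) = (7/10)(7/10)(3/10)(3/10) = 0.0441; P(data | r = 7) = (3/10)(3/10)(7/10)(7/10) = 0.0441; P(data | r = 8) = (2/10)(2/10)(8/10)(8/10) = 0.0256.
Multiplying each by its prior: 1/4 · 0.0081 = 0.002025, 1/4 · 0.0441 = 0.011025, 1/4 · 0.0441 = 0.011025, 1/4 · 0.0256 = 0.0064; summing to 0.030475.
The posterior is then P(r = 1 | data) = 0.066448, P(r = 3 | data) = 0.36177, P(r = 7 | data) = 0.36177, P(r = 8 | data) = 0.21001.
The predictive probability is P(black next | data) = (1/10)(0.066448) + (3/10)(0.36177) + (7/10)(0.36177) + (4/5)(0.21001) = 0.53642.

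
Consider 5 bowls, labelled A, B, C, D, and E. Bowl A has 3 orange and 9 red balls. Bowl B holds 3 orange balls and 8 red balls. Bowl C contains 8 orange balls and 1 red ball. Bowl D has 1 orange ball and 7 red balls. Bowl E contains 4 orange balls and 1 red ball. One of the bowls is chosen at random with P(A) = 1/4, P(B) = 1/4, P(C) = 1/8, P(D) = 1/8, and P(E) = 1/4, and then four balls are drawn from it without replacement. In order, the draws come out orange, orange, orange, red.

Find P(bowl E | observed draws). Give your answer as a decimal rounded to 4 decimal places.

The likelihood of the observed sequence under each hypothesis: P(data | bowl A) = (3/12)(2/11)(1/10)(9/9) = 0.0045455; P(data | bowl B) = (3/11)(2/10)(1/9)(8/8) = 0.0060606; P(data | bowl C) = (8/9)(7/8)(6/7)(1/6) = 0.11111; P(data | bowl D) = (1/8)(0/7) = 0; P(data | bowl E) = (4/5)(3/4)(2/3)(1/2) = 0.2.
The prior-weighted likelihoods are 1/4 · 0.0045455 = 0.0011364, 1/4 · 0.0060606 = 0.0015152, 1/8 · 0.11111 = 0.013889, 1/8 · 0 = 0, 1/4 · 0.2 = 0.05; these sum to 0.06654.
By Bayes' rule, P(bowl E | data) = (0.05) / (0.06654) = 0.75142.

0.7514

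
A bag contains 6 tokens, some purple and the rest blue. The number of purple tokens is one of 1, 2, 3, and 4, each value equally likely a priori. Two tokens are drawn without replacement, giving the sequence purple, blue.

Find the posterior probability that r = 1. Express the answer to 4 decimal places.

0.1667

Compute the likelihood of the observed sequence for each case: P(data | r = 1) = (1/6)(5/5) = 1/6; P(data | r = 2) = (2/6)(4/5) = 4/15; P(data | r = 3) = (3/6)(3/5) = 3/10; P(data | r = 4) = (4/6)(2/5) = 4/15.
Multiplying each by its prior: 1/4 · 1/6 = 1/24, 1/4 · 4/15 = 1/15, 1/4 · 3/10 = 3/40, 1/4 · 4/15 = 1/15; these sum to 1/4.
By Bayes' rule, P(r = 1 | data) = (1/24) / (1/4) = 1/6.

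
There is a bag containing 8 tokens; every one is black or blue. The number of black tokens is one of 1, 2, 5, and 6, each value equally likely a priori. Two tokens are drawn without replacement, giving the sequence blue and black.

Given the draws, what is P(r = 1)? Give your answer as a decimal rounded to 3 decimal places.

Under each hypothesis, the probability of the observed sequence is: P(data | r = 1) = (7/8)(1/7) = 1/8; P(data | r = 2) = (6/8)(2/7) = 3/14; P(data | r = 5) = (3/8)(5/7) = 15/56; P(data | r = 6) = (2/8)(6/7) = 3/14.
Weighting by the prior gives 1/4 · 1/8 = 1/32, 1/4 · 3/14 = 3/56, 1/4 · 15/56 = 15/224, 1/4 · 3/14 = 3/56; with total 23/112.
So P(r = 1 | data) = (1/32) / (23/112) = 7/46.

0.152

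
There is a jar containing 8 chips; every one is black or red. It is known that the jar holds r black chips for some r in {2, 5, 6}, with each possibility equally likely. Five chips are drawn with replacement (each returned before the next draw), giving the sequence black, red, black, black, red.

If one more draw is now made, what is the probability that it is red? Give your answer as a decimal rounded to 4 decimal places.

0.3750

Compute the likelihood of the observed sequence for each case: P(data | r = 2) = (2/8)(6/8)(2/8)(2/8)(6/8) = 0.0087891; P(data | r = 5) = (5/8)(3/8)(5/8)(5/8)(3/8) = 0.034332; P(data | r = 6) = (6/8)(2/8)(6/8)(6/8)(2/8) = 0.026367.
Multiplying each by its prior: 1/3 · 0.0087891 = 0.0029297, 1/3 · 0.034332 = 0.011444, 1/3 · 0.026367 = 0.0087891; with total 0.023163.
Normalising, the posterior is P(r = 2 | data) = 0.12648, P(r = 5 | data) = 0.49407, P(r = 6 | data) = 0.37945.
Averaging over the posterior, P(red next | data) = (3/4)(0.12648) + (3/8)(0.49407) + (1/4)(0.37945) = 0.375.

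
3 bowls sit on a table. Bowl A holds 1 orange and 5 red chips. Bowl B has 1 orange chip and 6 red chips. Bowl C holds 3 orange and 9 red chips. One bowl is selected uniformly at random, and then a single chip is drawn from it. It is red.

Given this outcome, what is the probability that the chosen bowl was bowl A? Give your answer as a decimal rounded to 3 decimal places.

0.341

Compute the likelihood of this draw for each case: P(data | bowl A) = (5/6) = 5/6; P(data | bowl B) = (6/7) = 6/7; P(data | bowl C) = (9/12) = 3/4.
Weighting by the prior gives 1/3 · 5/6 = 5/18, 1/3 · 6/7 = 2/7, 1/3 · 3/4 = 1/4; summing to 205/252.
By Bayes' rule, P(bowl A | data) = (5/18) / (205/252) = 14/41.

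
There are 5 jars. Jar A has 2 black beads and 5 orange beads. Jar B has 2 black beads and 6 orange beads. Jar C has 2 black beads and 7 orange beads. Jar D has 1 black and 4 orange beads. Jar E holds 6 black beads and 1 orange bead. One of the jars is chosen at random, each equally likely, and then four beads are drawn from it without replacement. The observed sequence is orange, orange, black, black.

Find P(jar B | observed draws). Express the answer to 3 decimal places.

0.321

The likelihood of the observed sequence under each hypothesis: P(data | jar A) = (5/7)(4/6)(2/5)(1/4) = 1/21; P(data | jar B) = (6/8)(5/7)(2/6)(1/5) = 1/28; P(data | jar C) = (7/9)(6/8)(2/7)(1/6) = 1/36; P(data | jar D) = (4/5)(3/4)(1/3)(0/2) = 0; P(data | jar E) = (1/7)(0/6) = 0.
Multiplying each by its prior: 1/5 · 1/21 = 1/105, 1/5 · 1/28 = 1/140, 1/5 · 1/36 = 1/180, 1/5 · 0 = 0, 1/5 · 0 = 0; these sum to 1/45.
By Bayes' rule, P(jar B | data) = (1/140) / (1/45) = 9/28.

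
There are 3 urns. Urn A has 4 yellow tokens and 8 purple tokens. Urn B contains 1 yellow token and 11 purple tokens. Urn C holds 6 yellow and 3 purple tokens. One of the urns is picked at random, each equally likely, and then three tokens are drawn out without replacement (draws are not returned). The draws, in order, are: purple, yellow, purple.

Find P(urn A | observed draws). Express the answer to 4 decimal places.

0.5230

Compute the likelihood of the observed sequence for each case: P(data | urn A) = (8/12)(4/11)(7/10) = 0.1697; P(data | urn B) = (11/12)(1/11)(10/10) = 0.083333; P(data | urn C) = (3/9)(6/8)(2/7) = 0.071429.
Weighting by the prior gives 1/3 · 0.1697 = 0.056566, 1/3 · 0.083333 = 0.027778, 1/3 · 0.071429 = 0.02381; with total 0.10815.
Hence P(urn A | data) = (0.056566) / (0.10815) = 0.52302.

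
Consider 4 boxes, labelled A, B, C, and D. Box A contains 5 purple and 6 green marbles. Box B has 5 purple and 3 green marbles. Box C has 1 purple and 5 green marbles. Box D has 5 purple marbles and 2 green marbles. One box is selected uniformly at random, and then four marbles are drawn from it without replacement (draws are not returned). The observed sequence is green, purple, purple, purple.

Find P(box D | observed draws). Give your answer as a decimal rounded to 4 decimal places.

0.4835

Compute the likelihood of the observed sequence for each case: P(data | box A) = (6/11)(5/10)(4/9)(3/8) = 1/22; P(data | box B) = (3/8)(5/7)(4/6)(3/5) = 3/28; P(data | box C) = (5/6)(1/5)(0/4) = 0; P(data | box D) = (2/7)(5/6)(4/5)(3/4) = 1/7.
The prior-weighted likelihoods are 1/4 · 1/22 = 1/88, 1/4 · 3/28 = 3/112, 1/4 · 0 = 0, 1/4 · 1/7 = 1/28; these sum to 13/176.
Therefore the posterior P(box D | data) = (1/28) / (13/176) = 44/91.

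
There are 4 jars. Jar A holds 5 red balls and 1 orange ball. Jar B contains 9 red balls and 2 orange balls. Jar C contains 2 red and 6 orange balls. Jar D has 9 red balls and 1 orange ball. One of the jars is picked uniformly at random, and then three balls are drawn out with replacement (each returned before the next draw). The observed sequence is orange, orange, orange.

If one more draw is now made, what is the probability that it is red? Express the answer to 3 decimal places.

The likelihood of the observed sequence under each hypothesis: P(data | jar A) = (1/6)(1/6)(1/6) = 0.0046296; P(data | jar B) = (2/11)(2/11)(2/11) = 0.0060105; P(data | jar C) = (6/8)(6/8)(6/8) = 0.42188; P(data | jar D) = (1/10)(1/10)(1/10) = 0.001.
Multiplying each by its prior: 1/4 · 0.0046296 = 0.0011574, 1/4 · 0.0060105 = 0.0015026, 1/4 · 0.42188 = 0.10547, 1/4 · 0.001 = 0.00025; summing to 0.10838.
Dividing through by the total gives posterior P(jar A | data) = 0.010679, P(jar B | data) = 0.013865, P(jar C | data) = 0.97315, P(jar D | data) = 0.0023067.
Averaging over the posterior, P(red next | data) = (5/6)(0.010679) + (9/11)(0.013865) + (1/4)(0.97315) + (9/10)(0.0023067) = 0.26561.

0.266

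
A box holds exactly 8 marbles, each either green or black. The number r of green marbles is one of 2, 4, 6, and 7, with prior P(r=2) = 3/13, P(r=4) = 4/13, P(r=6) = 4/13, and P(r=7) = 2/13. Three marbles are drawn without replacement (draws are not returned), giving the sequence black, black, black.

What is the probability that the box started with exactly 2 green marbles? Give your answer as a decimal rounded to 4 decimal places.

Under each hypothesis, the probability of the observed sequence is: P(data | r = 2) = (6/8)(5/7)(4/6) = 5/14; P(data | r = 4) = (4/8)(3/7)(2/6) = 1/14; P(data | r = 6) = (2/8)(1/7)(0/6) = 0; P(data | r = 7) = (1/8)(0/7) = 0.
Weighting by the prior gives 3/13 · 5/14 = 15/182, 4/13 · 1/14 = 2/91, 4/13 · 0 = 0, 2/13 · 0 = 0; these sum to 19/182.
Hence P(r = 2 | data) = (15/182) / (19/182) = 15/19.

0.7895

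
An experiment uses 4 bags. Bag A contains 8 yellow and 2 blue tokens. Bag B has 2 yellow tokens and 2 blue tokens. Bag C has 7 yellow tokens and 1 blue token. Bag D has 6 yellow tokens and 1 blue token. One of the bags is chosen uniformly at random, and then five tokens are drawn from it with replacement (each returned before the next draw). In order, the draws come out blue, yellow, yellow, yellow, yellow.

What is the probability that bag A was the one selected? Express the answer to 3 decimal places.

Compute the likelihood of the observed sequence for each case: P(data | bag A) = (2/10)(8/10)(8/10)(8/10)(8/10) = 0.08192; P(data | bag B) = (2/4)(2/4)(2/4)(2/4)(2/4) = 0.03125; P(data | bag C) = (1/8)(7/8)(7/8)(7/8)(7/8) = 0.073273; P(data | bag D) = (1/7)(6/7)(6/7)(6/7)(6/7) = 0.077111.
The prior-weighted likelihoods are 1/4 · 0.08192 = 0.02048, 1/4 · 0.03125 = 0.0078125, 1/4 · 0.073273 = 0.018318, 1/4 · 0.077111 = 0.019278; these sum to 0.065888.
Therefore the posterior P(bag A | data) = (0.02048) / (0.065888) = 0.31083.

0.311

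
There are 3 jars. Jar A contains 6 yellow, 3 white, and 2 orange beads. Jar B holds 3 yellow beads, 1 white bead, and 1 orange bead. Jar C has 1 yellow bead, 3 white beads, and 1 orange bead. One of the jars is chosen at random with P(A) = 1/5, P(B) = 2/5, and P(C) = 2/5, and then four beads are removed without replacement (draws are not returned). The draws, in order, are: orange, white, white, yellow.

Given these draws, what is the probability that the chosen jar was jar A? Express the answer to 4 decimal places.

The likelihood of the observed sequence under each hypothesis: P(data | jar A) = (2/11)(3/10)(2/9)(6/8) = 1/110; P(data | jar B) = (1/5)(1/4)(0/3) = 0; P(data | jar C) = (1/5)(3/4)(2/3)(1/2) = 1/20.
Weighting by the prior gives 1/5 · 1/110 = 1/550, 2/5 · 0 = 0, 2/5 · 1/20 = 1/50; summing to 6/275.
Therefore the posterior P(jar A | data) = (1/550) / (6/275) = 1/12.

0.0833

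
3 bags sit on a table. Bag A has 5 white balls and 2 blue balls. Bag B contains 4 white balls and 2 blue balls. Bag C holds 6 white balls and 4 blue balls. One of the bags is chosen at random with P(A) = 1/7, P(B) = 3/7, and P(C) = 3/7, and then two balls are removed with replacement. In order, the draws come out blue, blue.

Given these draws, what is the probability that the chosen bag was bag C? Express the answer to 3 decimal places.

0.536

Compute the likelihood of the observed sequence for each case: P(data | bag A) = (2/7)(2/7) = 0.081633; P(data | bag B) = (2/6)(2/6) = 0.11111; P(data | bag C) = (4/10)(4/10) = 0.16.
Multiplying each by its prior: 1/7 · 0.081633 = 0.011662, 3/7 · 0.11111 = 0.047619, 3/7 · 0.16 = 0.068571; with total 0.12785.
Hence P(bag C | data) = (0.068571) / (0.12785) = 0.53633.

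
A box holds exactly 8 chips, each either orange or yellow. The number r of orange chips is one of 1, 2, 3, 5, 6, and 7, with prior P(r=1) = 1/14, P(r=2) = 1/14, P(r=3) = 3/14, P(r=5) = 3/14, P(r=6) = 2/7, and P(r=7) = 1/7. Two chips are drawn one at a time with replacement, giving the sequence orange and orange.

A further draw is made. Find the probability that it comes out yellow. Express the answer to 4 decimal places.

Compute the likelihood of the observed sequence for each case: P(data | r = 1) = (1/8)(1/8) = 1/64; P(data | r = 2) = (2/8)(2/8) = 1/16; P(data | r = 3) = (3/8)(3/8) = 9/64; P(data | r = 5) = (5/8)(5/8) = 25/64; P(data | r = 6) = (6/8)(6/8) = 9/16; P(data | r = 7) = (7/8)(7/8) = 49/64.
Weighting by the prior gives 1/14 · 1/64 = 1/896, 1/14 · 1/16 = 1/224, 3/14 · 9/64 = 27/896, 3/14 · 25/64 = 75/896, 2/7 · 9/16 = 9/56, 1/7 · 49/64 = 7/64; summing to 349/896.
The posterior is then P(r = 1 | data) = 0.0028653, P(r = 2 | data) = 0.011461, P(r = 3 | data) = 0.077364, P(r = 5 | data) = 0.2149, P(r = 6 | data) = 0.41261, P(r = 7 | data) = 0.2808.
So P(yellow next | data) = Σ P(yellow next | H) P(H | data) = (7/8)(0.0028653) + (3/4)(0.011461) + (5/8)(0.077364) + (3/8)(0.2149) + (1/4)(0.41261) + (1/8)(0.2808) = 0.2783.

0.2783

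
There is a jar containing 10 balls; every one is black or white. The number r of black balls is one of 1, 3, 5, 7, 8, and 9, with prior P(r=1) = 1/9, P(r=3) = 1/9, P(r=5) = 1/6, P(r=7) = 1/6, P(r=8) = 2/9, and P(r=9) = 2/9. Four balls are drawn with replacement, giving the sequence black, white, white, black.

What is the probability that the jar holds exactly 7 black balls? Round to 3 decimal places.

0.237

Under each hypothesis, the probability of the observed sequence is: P(data | r = 1) = (1/10)(9/10)(9/10)(1/10) = 0.0081; P(data | r = 3) = (3/10)(7/10)(7/10)(3/10) = 0.0441; P(data | r = 5) = (5/10)(5/10)(5/10)(5/10) = 0.0625; P(data | r = 7) = (7/10)(3/10)(3/10)(7/10) = 0.0441; P(data | r = 8) = (8/10)(2/10)(2/10)(8/10) = 0.0256; P(data | r = 9) = (9/10)(1/10)(1/10)(9/10) = 0.0081.
Weighting by the prior gives 1/9 · 0.0081 = 0.0009, 1/9 · 0.0441 = 0.0049, 1/6 · 0.0625 = 0.010417, 1/6 · 0.0441 = 0.00735, 2/9 · 0.0256 = 0.0056889, 2/9 · 0.0081 = 0.0018; summing to 0.031056.
So P(r = 7 | data) = (0.00735) / (0.031056) = 0.23667.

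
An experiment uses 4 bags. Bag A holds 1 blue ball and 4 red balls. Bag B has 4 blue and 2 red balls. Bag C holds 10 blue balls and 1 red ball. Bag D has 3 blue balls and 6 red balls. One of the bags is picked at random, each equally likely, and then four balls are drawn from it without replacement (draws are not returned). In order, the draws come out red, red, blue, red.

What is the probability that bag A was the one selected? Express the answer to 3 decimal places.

0.627

The likelihood of the observed sequence under each hypothesis: P(data | bag A) = (4/5)(3/4)(1/3)(2/2) = 1/5; P(data | bag B) = (2/6)(1/5)(4/4)(0/3) = 0; P(data | bag C) = (1/11)(0/10) = 0; P(data | bag D) = (6/9)(5/8)(3/7)(4/6) = 5/42.
Multiplying each by its prior: 1/4 · 1/5 = 1/20, 1/4 · 0 = 0, 1/4 · 0 = 0, 1/4 · 5/42 = 5/168; with total 67/840.
So P(bag A | data) = (1/20) / (67/840) = 42/67.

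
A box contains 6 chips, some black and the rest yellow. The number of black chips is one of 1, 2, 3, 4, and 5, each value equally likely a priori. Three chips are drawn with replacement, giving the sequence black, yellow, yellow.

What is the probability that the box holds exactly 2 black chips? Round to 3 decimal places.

For each hypothesis, P(data | H) works out to: P(data | r = 1) = (1/6)(5/6)(5/6) = 25/216; P(data | r = 2) = (2/6)(4/6)(4/6) = 4/27; P(data | r = 3) = (3/6)(3/6)(3/6) = 1/8; P(data | r = 4) = (4/6)(2/6)(2/6) = 2/27; P(data | r = 5) = (5/6)(1/6)(1/6) = 5/216.
Weighting by the prior gives 1/5 · 25/216 = 5/216, 1/5 · 4/27 = 4/135, 1/5 · 1/8 = 1/40, 1/5 · 2/27 = 2/135, 1/5 · 5/216 = 1/216; summing to 7/72.
Hence P(r = 2 | data) = (4/135) / (7/72) = 32/105.

0.305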